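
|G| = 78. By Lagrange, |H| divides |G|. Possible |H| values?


Lagrange's theorem: |H| divides |G|
|G| = 78
Divisors of 78: 1, 2, 3, 6, 13, 26, 39, 78

Possible subgroup orders: {1, 2, 3, 6, 13, 26, 39, 78}


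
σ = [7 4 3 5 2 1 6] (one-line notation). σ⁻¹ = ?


To find σ⁻¹, swap domain and range:
σ(1) = 7 → σ⁻¹(7) = 1
σ(2) = 4 → σ⁻¹(4) = 2
σ(3) = 3 → σ⁻¹(3) = 3
σ(4) = 5 → σ⁻¹(5) = 4
σ(5) = 2 → σ⁻¹(2) = 5
σ(6) = 1 → σ⁻¹(1) = 6
σ(7) = 6 → σ⁻¹(6) = 7

σ⁻¹ = [6 5 3 2 4 7 1]


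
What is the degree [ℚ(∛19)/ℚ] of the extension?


∛19 has minimal polynomial x³ - 19 (irreducible over ℚ since 19 is not a perfect cube)

[ℚ(∛19)/ℚ] = 3


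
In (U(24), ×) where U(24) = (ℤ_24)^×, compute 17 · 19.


Operation: multiplication mod 24
17 · 19 = (a × b) mod 24 with a = 17, b = 19

17 · 19 = 11


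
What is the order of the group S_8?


|S_n| = n! (number of permutations of n symbols)
|S_8| = 8! = 40320

|S_8| = 40320


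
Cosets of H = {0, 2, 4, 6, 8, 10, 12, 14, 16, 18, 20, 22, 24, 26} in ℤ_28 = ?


H = {0, 2, 4, 6, 8, 10, 12, 14, 16, 18, 20, 22, 24, 26}, |H| = 14
Number of cosets = |G|/|H| = 28/14 = 2
0 + H = {0, 2, 4, 6, 8, 10, 12, 14, 16, 18, 20, 22, 24, 26}
1 + H = {1, 3, 5, 7, 9, 11, 13, 15, 17, 19, 21, 23, 25, 27}

Cosets: 0+H={0,2,4,6,8,10,12,14,16,18,20,22,24,26}; 1+H={1,3,5,7,9,11,13,15,17,19,21,23,25,27}


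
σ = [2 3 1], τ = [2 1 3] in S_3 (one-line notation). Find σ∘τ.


σ∘τ: apply τ first, then σ
1 →τ 2 →σ 3
2 →τ 1 →σ 2
3 →τ 3 →σ 1

σ∘τ = [3 2 1]


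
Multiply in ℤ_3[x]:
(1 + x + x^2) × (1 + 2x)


Expand and collect like terms; reduce coefficients mod 3:
x^0: 1·1 = 1 ≡ 1 (mod 3)
x^1: 1·2 + 1·1 = 3 ≡ 0 (mod 3)
x^2: 1·2 + 1·1 = 3 ≡ 0 (mod 3)
x^3: 1·2 = 2 ≡ 2 (mod 3)
Result: 1 + 2x^3

f · g = 1 + 2x^3


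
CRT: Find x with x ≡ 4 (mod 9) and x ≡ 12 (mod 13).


m₁ = 9, m₂ = 13, gcd = 1, so CRT applies. M = m₁·m₂ = 117
Let M₁ = M/m₁ = 13, M₂ = M/m₂ = 9
Find y₁ ≡ M₁⁻¹ (mod m₁): 13⁻¹ ≡ 7 (mod 9)
Find y₂ ≡ M₂⁻¹ (mod m₂): 9⁻¹ ≡ 3 (mod 13)
x = a₁·M₁·y₁ + a₂·M₂·y₂ = 4·13·7 + 12·9·3 = 688
Reduce mod 117: x ≡ 103
Check: 103 mod 9 = 4 ✓, 103 mod 13 = 12 ✓

x ≡ 103 (mod 117)


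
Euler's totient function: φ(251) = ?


Factor n: 251 = 251
φ(n) = n · ∏(1 - 1/p) over distinct primes p | n
φ(251) = 251 · (1 - 1/251) = 250

φ(251) = 250


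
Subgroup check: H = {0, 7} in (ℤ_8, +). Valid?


Subgroup test for H = {0, 7} in (ℤ_8, +):
(1) 0 ∈ H? Yes
(2) Closure: for all a,b ∈ H, (a+b) mod 8 ∈ H? No  [counterexample: 7 + 7 = 6 ∉ H]
(3) Inverses: for all a ∈ H, -a mod 8 ∈ H? No

No, H is not a subgroup of ℤ_8


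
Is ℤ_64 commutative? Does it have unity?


ℤ_64 is a commutative ring with unity 1; 64 = 2×32 is composite, so 2·32 ≡ 0 gives zero divisors (not an integral domain)
Commutative: Yes
Integral domain: No
Has unity: Yes

ℤ_64: Commutative=Yes, Unity=Yes


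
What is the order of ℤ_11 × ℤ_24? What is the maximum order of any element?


|ℤ_11 × ℤ_24| = 11 × 24 = 264
Max element order = lcm(11,24) = 264
Cyclic? Yes (gcd=1)

|ℤ_11×ℤ_24| = 264, max element order = 264


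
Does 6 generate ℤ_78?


g generates ℤ_n iff gcd(g, n) = 1
gcd(6, 78) = 6
Since gcd = 6 ≠ 1, ⟨6⟩ has order 13 < 78, so 6 is not a generator.

No, 6 does not generate ℤ_78


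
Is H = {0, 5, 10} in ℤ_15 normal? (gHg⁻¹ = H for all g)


H = {0, 5, 10} in ℤ_15
ℤ_15 is abelian; every subgroup of an abelian group is normal

Yes, normal subgroup


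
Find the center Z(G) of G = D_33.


Z(G) = {g ∈ G | gx = xg for all x ∈ G}
For odd n, Z(D_n) = {e}: no nontrivial rotation commutes with all reflections

Z(D_33) = {e}


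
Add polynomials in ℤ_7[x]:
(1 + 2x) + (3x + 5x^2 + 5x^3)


Add coefficients mod 7:
x^0: 1 + 0 = 1 (mod 7)
x^1: 2 + 3 = 5 (mod 7)
x^2: 0 + 5 = 5 (mod 7)
x^3: 0 + 5 = 5 (mod 7)
Result: 1 + 5x + 5x^2 + 5x^3

f + g = 1 + 5x + 5x^2 + 5x^3


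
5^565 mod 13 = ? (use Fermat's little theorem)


Fermat's little theorem: if p is prime and gcd(a,p)=1, then a^(p-1) ≡ 1 (mod p)
p = 13 is prime, gcd(5,13) = 1
Reduce exponent: 565 mod 12 = 1
So 5^565 ≡ 5^1 (mod 13)
5^1 mod 13 = 5

5^565 ≡ 5 (mod 13)


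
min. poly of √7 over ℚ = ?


√7 satisfies x² - 7 = 0, irreducible over ℚ since 7 is squarefree

Minimal polynomial: x² - 7


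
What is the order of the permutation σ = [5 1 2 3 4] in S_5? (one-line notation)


Cycle decomposition: (1 5 4 3 2)
Cycle lengths: 5
Order = lcm(5) = 5

ord(σ) = 5


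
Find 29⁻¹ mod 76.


Use the extended Euclidean algorithm to write 1 = 29·s + 76·t; then s mod 76 is the inverse.
Euclidean algorithm:
  29 = 0·76 + 29
  76 = 2·29 + 18
  29 = 1·18 + 11
  18 = 1·11 + 7
  11 = 1·7 + 4
  7 = 1·4 + 3
  4 = 1·3 + 1
  3 = 3·1 + 0
gcd(29,76) = 1
Back-substitution gives: 29·(21) + 76·(-8) = 1
So 29⁻¹ ≡ 21 ≡ 21 (mod 76)
Check: 29 × 21 = 609 ≡ 1 (mod 76) ✓

29⁻¹ ≡ 21 (mod 76)


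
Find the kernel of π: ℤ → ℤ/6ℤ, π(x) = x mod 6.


Kernel = preimage of identity
ker(π) = multiples of 6 = 6ℤ

ker(π) = 6ℤ


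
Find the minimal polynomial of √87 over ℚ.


√87 satisfies x² - 87 = 0, irreducible over ℚ since 87 is squarefree

Minimal polynomial: x² - 87


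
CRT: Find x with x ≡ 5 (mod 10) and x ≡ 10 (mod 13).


m₁ = 10, m₂ = 13, gcd = 1, so CRT applies. M = m₁·m₂ = 130
Let M₁ = M/m₁ = 13, M₂ = M/m₂ = 10
Find y₁ ≡ M₁⁻¹ (mod m₁): 13⁻¹ ≡ 7 (mod 10)
Find y₂ ≡ M₂⁻¹ (mod m₂): 10⁻¹ ≡ 4 (mod 13)
x = a₁·M₁·y₁ + a₂·M₂·y₂ = 5·13·7 + 10·10·4 = 855
Reduce mod 130: x ≡ 75
Check: 75 mod 10 = 5 ✓, 75 mod 13 = 10 ✓

x ≡ 75 (mod 130)


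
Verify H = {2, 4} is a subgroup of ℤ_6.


Subgroup test for H = {2, 4} in (ℤ_6, +):
(1) 0 ∈ H? No
(2) Closure: for all a,b ∈ H, (a+b) mod 6 ∈ H? No  [counterexample: 2 + 4 = 0 ∉ H]
(3) Inverses: for all a ∈ H, -a mod 6 ∈ H? Yes

No, H is not a subgroup of ℤ_6


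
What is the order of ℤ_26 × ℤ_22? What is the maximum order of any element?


|ℤ_26 × ℤ_22| = 26 × 22 = 572
Max element order = lcm(26,22) = 286
Cyclic? No (gcd=2)

|ℤ_26×ℤ_22| = 572, max element order = 286


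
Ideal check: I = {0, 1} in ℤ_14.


Check ideal conditions for I = {0, 1} in ℤ_14:
(1) I is an additive subgroup? No
(2) For r ∈ ℤ_14 and a ∈ I: r·a ∈ I? No  [counterexample: r=2, a=1, r·a mod 14 = 2 ∉ I]

No, I is not an ideal of ℤ_14


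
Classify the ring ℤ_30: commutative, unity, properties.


ℤ_30 is a commutative ring with unity 1; 30 = 2×15 is composite, so 2·15 ≡ 0 gives zero divisors (not an integral domain)
Commutative: Yes
Integral domain: No
Has unity: Yes

ℤ_30: Commutative=Yes, Unity=Yes


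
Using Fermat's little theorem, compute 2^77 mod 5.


Fermat's little theorem: if p is prime and gcd(a,p)=1, then a^(p-1) ≡ 1 (mod p)
p = 5 is prime, gcd(2,5) = 1
Reduce exponent: 77 mod 4 = 1
So 2^77 ≡ 2^1 (mod 5)
2^1 mod 5 = 2

2^77 ≡ 2 (mod 5)


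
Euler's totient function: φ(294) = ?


Factor n: 294 = 2 × 3 × 7^2
φ(n) = n · ∏(1 - 1/p) over distinct primes p | n
φ(294) = 294 · (1 - 1/2) · (1 - 1/3) · (1 - 1/7) = 84

φ(294) = 84


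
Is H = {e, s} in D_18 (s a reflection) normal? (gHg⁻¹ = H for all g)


H = {e, s} in D_18 (s a reflection)
r·s·r⁻¹ = sr⁻² ≠ s for n ≥ 3, so {e, s} is not closed under conjugation

No, not a normal subgroup


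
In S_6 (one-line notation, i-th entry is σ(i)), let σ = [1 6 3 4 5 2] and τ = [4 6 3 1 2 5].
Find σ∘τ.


σ∘τ: apply τ first, then σ
1 →τ 4 →σ 4
2 →τ 6 →σ 2
3 →τ 3 →σ 3
4 →τ 1 →σ 1
5 →τ 2 →σ 6
6 →τ 5 →σ 5

σ∘τ = [4 2 3 1 6 5]


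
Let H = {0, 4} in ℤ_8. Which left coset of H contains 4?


4 + H = {4 + h (mod 8) : h ∈ H}
4+0=4, 4+4=0
4 + H = {0, 4} = 0 + H

4 + H = {0, 4}


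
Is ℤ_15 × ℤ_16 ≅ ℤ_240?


Comparing ℤ_15 × ℤ_16 and ℤ_240:
gcd(15,16) = 1, so ℤ_15 × ℤ_16 ≅ ℤ_240 (CRT)

Yes, ℤ_15 × ℤ_16 ≅ ℤ_240


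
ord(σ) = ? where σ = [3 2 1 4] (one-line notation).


Cycle decomposition: (1 3)
Cycle lengths: 2
Order = lcm(2) = 2

ord(σ) = 2


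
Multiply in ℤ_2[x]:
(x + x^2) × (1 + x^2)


Expand and collect like terms; reduce coefficients mod 2:
x^0: 0·1 = 0 ≡ 0 (mod 2)
x^1: 0·0 + 1·1 = 1 ≡ 1 (mod 2)
x^2: 0·1 + 1·0 + 1·1 = 1 ≡ 1 (mod 2)
x^3: 1·1 + 1·0 = 1 ≡ 1 (mod 2)
x^4: 1·1 = 1 ≡ 1 (mod 2)
Result: x + x^2 + x^3 + x^4

f · g = x + x^2 + x^3 + x^4


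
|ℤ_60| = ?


ℤ_n has n elements.

|ℤ_60| = 60


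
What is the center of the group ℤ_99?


Z(G) = {g ∈ G | gx = xg for all x ∈ G}
ℤ_99 is abelian, so Z(G) = G

Z(ℤ_99) = ℤ_99


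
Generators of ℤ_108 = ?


g generates ℤ_n iff gcd(g,n) = 1
Prime factors of 108: 2, 3
Generators are g ∈ {1,...,107} not divisible by any of these primes.
Generators: {1, 5, 7, 11, 13, 17, 19, 23, 25, 29, 31, 35, 37, 41, 43, 47, 49, 53, 55, 59, 61, 65, 67, 71, 73, 77, 79, 83, 85, 89, 91, 95, 97, 101, 103, 107}
Number of generators = φ(108) = 36

Generators of ℤ_108 = {1, 5, 7, 11, 13, 17, 19, 23, 25, 29, 31, 35, 37, 41, 43, 47, 49, 53, 55, 59, 61, 65, 67, 71, 73, 77, 79, 83, 85, 89, 91, 95, 97, 101, 103, 107}


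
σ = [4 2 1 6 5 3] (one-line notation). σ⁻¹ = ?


To find σ⁻¹, swap domain and range:
σ(1) = 4 → σ⁻¹(4) = 1
σ(2) = 2 → σ⁻¹(2) = 2
σ(3) = 1 → σ⁻¹(1) = 3
σ(4) = 6 → σ⁻¹(6) = 4
σ(5) = 5 → σ⁻¹(5) = 5
σ(6) = 3 → σ⁻¹(3) = 6

σ⁻¹ = [3 2 6 1 5 4]


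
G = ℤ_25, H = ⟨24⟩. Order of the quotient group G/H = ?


|⟨24⟩| = n / gcd(24, 25) = 25 / 1 = 25
H is normal (ℤ_25 is abelian).
|G/H| = |G| / |H| = 25 / 25 = 1

|G/H| = 1


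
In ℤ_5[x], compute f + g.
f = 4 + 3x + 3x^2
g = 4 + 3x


Add coefficients mod 5:
x^0: 4 + 4 = 3 (mod 5)
x^1: 3 + 3 = 1 (mod 5)
x^2: 3 + 0 = 3 (mod 5)
Result: 3 + x + 3x^2

f + g = 3 + x + 3x^2


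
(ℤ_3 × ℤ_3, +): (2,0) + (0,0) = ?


Operation: componentwise addition mod (3, 3)
(2,0) + (0,0) = ((a₁+b₁) mod 3, (a₂+b₂) mod 3) with a = (2,0), b = (0,0)

(2,0) + (0,0) = (2,0)


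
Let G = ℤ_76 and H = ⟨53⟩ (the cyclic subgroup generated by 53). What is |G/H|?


|⟨53⟩| = n / gcd(53, 76) = 76 / 1 = 76
H is normal (ℤ_76 is abelian).
|G/H| = |G| / |H| = 76 / 76 = 1

|G/H| = 1


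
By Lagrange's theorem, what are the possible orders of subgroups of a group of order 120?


Lagrange's theorem: |H| divides |G|
|G| = 120
Divisors of 120: 1, 2, 3, 4, 5, 6, 8, 10, 12, 15, 20, 24, 30, 40, 60, 120

Possible subgroup orders: {1, 2, 3, 4, 5, 6, 8, 10, 12, 15, 20, 24, 30, 40, 60, 120}


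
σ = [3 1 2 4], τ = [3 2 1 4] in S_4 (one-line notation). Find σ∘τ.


σ∘τ: apply τ first, then σ
1 →τ 3 →σ 2
2 →τ 2 →σ 1
3 →τ 1 →σ 3
4 →τ 4 →σ 4

σ∘τ = [2 1 3 4]


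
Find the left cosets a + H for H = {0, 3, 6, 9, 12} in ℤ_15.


H = {0, 3, 6, 9, 12}, |H| = 5
Number of cosets = |G|/|H| = 15/5 = 3
0 + H = {0, 3, 6, 9, 12}
1 + H = {1, 4, 7, 10, 13}
2 + H = {2, 5, 8, 11, 14}

Cosets: 0+H={0,3,6,9,12}; 1+H={1,4,7,10,13}; 2+H={2,5,8,11,14}


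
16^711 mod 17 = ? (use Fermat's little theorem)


Fermat's little theorem: if p is prime and gcd(a,p)=1, then a^(p-1) ≡ 1 (mod p)
p = 17 is prime, gcd(16,17) = 1
Reduce exponent: 711 mod 16 = 7
So 16^711 ≡ 16^7 (mod 17)
16^7 mod 17 = 16

16^711 ≡ 16 (mod 17)


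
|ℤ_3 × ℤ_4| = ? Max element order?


|ℤ_3 × ℤ_4| = 3 × 4 = 12
Max element order = lcm(3,4) = 12
Cyclic? Yes (gcd=1)

|ℤ_3×ℤ_4| = 12, max element order = 12


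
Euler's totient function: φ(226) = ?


Factor n: 226 = 2 × 113
φ(n) = n · ∏(1 - 1/p) over distinct primes p | n
φ(226) = 226 · (1 - 1/2) · (1 - 1/113) = 112

φ(226) = 112


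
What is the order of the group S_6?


|S_n| = n! (number of permutations of n symbols)
|S_6| = 6! = 720

|S_6| = 720


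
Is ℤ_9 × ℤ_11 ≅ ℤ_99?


Comparing ℤ_9 × ℤ_11 and ℤ_99:
gcd(9,11) = 1, so ℤ_9 × ℤ_11 ≅ ℤ_99 (CRT)

Yes, ℤ_9 × ℤ_11 ≅ ℤ_99


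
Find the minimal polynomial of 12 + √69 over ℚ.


Let α = 12 + √69. Then α - 12 = √69, so (α - 12)² = 69, giving α² - 24α + 75 = 0. Degree 2 and α ∉ ℚ, so this is the minimal polynomial.

Minimal polynomial: x² - 24x + 75


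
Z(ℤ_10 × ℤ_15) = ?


Z(G) = {g ∈ G | gx = xg for all x ∈ G}
Direct product of abelian groups is abelian, so Z(G) = G

Z(ℤ_10 × ℤ_15) = ℤ_10 × ℤ_15


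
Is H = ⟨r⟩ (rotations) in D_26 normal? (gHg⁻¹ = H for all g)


H = ⟨r⟩ (rotations) in D_26
The rotation subgroup ⟨r⟩ has index 2 in D_26, so it is normal

Yes, normal subgroup


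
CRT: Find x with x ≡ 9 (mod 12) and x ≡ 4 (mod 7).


m₁ = 12, m₂ = 7, gcd = 1, so CRT applies. M = m₁·m₂ = 84
Let M₁ = M/m₁ = 7, M₂ = M/m₂ = 12
Find y₁ ≡ M₁⁻¹ (mod m₁): 7⁻¹ ≡ 7 (mod 12)
Find y₂ ≡ M₂⁻¹ (mod m₂): 12⁻¹ ≡ 3 (mod 7)
x = a₁·M₁·y₁ + a₂·M₂·y₂ = 9·7·7 + 4·12·3 = 585
Reduce mod 84: x ≡ 81
Check: 81 mod 12 = 9 ✓, 81 mod 7 = 4 ✓

x ≡ 81 (mod 84)


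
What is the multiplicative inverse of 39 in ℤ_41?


Use the extended Euclidean algorithm to write 1 = 39·s + 41·t; then s mod 41 is the inverse.
Euclidean algorithm:
  39 = 0·41 + 39
  41 = 1·39 + 2
  39 = 19·2 + 1
  2 = 2·1 + 0
gcd(39,41) = 1
Back-substitution gives: 39·(20) + 41·(-19) = 1
So 39⁻¹ ≡ 20 ≡ 20 (mod 41)
Check: 39 × 20 = 780 ≡ 1 (mod 41) ✓

39⁻¹ ≡ 20 (mod 41)


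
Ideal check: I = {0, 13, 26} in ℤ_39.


Check ideal conditions for I = {0, 13, 26} in ℤ_39:
(1) I is an additive subgroup? Yes
(2) For r ∈ ℤ_39 and a ∈ I: r·a ∈ I? Yes

Yes, I is an ideal of ℤ_39


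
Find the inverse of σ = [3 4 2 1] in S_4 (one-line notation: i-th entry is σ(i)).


To find σ⁻¹, swap domain and range:
σ(1) = 3 → σ⁻¹(3) = 1
σ(2) = 4 → σ⁻¹(4) = 2
σ(3) = 2 → σ⁻¹(2) = 3
σ(4) = 1 → σ⁻¹(1) = 4

σ⁻¹ = [4 3 1 2]


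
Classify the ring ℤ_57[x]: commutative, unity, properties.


ℤ_57 has zero divisors (3·19 ≡ 0), and these lift to constant zero divisors in ℤ_57[x]; so not an integral domain
Commutative: Yes
Integral domain: No
Has unity: Yes

ℤ_57[x]: Commutative=Yes, Unity=Yes


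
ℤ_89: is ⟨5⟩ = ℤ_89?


g generates ℤ_n iff gcd(g, n) = 1
gcd(5, 89) = 1
Since gcd = 1, 5 is a generator.

Yes, 5 generates ℤ_89


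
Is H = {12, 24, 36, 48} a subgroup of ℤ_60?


Subgroup test for H = {12, 24, 36, 48} in (ℤ_60, +):
(1) 0 ∈ H? No
(2) Closure: for all a,b ∈ H, (a+b) mod 60 ∈ H? No  [counterexample: 12 + 48 = 0 ∉ H]
(3) Inverses: for all a ∈ H, -a mod 60 ∈ H? Yes

No, H is not a subgroup of ℤ_60


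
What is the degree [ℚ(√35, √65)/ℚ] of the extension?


[ℚ(√35,√65):ℚ] = [ℚ(√35,√65):ℚ(√35)]·[ℚ(√35):ℚ] = 2·2 = 4

[ℚ(√35, √65)/ℚ] = 4


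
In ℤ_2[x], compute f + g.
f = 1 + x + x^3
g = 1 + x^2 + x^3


Add coefficients mod 2:
x^0: 1 + 1 = 0 (mod 2)
x^1: 1 + 0 = 1 (mod 2)
x^2: 0 + 1 = 1 (mod 2)
x^3: 1 + 1 = 0 (mod 2)
Result: x + x^2

f + g = x + x^2


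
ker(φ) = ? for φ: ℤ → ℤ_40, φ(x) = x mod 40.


Kernel = preimage of identity
ker(φ) = {x ∈ ℤ : x ≡ 0 (mod 40)} = 40ℤ = {0, ±40, ±80, ...}

ker(φ) = 40ℤ


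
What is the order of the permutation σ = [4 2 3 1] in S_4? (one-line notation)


Cycle decomposition: (1 4)
Cycle lengths: 2
Order = lcm(2) = 2

ord(σ) = 2


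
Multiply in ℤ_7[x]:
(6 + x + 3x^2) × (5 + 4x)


Expand and collect like terms; reduce coefficients mod 7:
x^0: 6·5 = 30 ≡ 2 (mod 7)
x^1: 6·4 + 1·5 = 29 ≡ 1 (mod 7)
x^2: 1·4 + 3·5 = 19 ≡ 5 (mod 7)
x^3: 3·4 = 12 ≡ 5 (mod 7)
Result: 2 + x + 5x^2 + 5x^3

f · g = 2 + x + 5x^2 + 5x^3


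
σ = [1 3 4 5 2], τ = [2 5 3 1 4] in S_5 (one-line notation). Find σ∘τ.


σ∘τ: apply τ first, then σ
1 →τ 2 →σ 3
2 →τ 5 →σ 2
3 →τ 3 →σ 4
4 →τ 1 →σ 1
5 →τ 4 →σ 5

σ∘τ = [3 2 4 1 5]


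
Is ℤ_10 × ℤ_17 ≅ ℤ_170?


Comparing ℤ_10 × ℤ_17 and ℤ_170:
gcd(10,17) = 1, so ℤ_10 × ℤ_17 ≅ ℤ_170 (CRT)

Yes, ℤ_10 × ℤ_17 ≅ ℤ_170


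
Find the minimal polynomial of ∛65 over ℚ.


∛65 satisfies x³ - 65 = 0, irreducible over ℚ (no rational root; 65 is not a perfect cube)

Minimal polynomial: x³ - 65


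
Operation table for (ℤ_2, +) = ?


Elements: {0, 1}
Operation: addition mod 2
Entry (a, b) = (a + b) mod 2

Cayley table:
  | 0 | 1
0 | 0 | 1
1 | 1 | 0


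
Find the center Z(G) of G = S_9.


Z(G) = {g ∈ G | gx = xg for all x ∈ G}
S_n is non-abelian for n ≥ 3; Z(S_9) is trivial

Z(S_9) = {e}


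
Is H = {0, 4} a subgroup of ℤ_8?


Subgroup test for H = {0, 4} in (ℤ_8, +):
(1) 0 ∈ H? Yes
(2) Closure: for all a,b ∈ H, (a+b) mod 8 ∈ H? Yes
(3) Inverses: for all a ∈ H, -a mod 8 ∈ H? Yes

Yes, H is a subgroup of ℤ_8


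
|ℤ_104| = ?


ℤ_n has n elements.

|ℤ_104| = 104


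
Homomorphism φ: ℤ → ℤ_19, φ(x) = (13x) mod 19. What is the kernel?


Kernel = preimage of identity
ker(φ) = {x ∈ ℤ : 13x ≡ 0 (mod 19)}. gcd(13,19) = 1, so 13x ≡ 0 (mod 19) ⟺ x ≡ 0 (mod 19/1 = 19). Hence ker(φ) = 19ℤ

ker(φ) = 19ℤ


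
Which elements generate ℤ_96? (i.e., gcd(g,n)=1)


g generates ℤ_n iff gcd(g,n) = 1
Prime factors of 96: 2, 3
Generators are g ∈ {1,...,95} not divisible by any of these primes.
Generators: {1, 5, 7, 11, 13, 17, 19, 23, 25, 29, 31, 35, 37, 41, 43, 47, 49, 53, 55, 59, 61, 65, 67, 71, 73, 77, 79, 83, 85, 89, 91, 95}
Number of generators = φ(96) = 32

Generators of ℤ_96 = {1, 5, 7, 11, 13, 17, 19, 23, 25, 29, 31, 35, 37, 41, 43, 47, 49, 53, 55, 59, 61, 65, 67, 71, 73, 77, 79, 83, 85, 89, 91, 95}


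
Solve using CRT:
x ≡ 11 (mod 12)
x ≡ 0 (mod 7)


m₁ = 12, m₂ = 7, gcd = 1, so CRT applies. M = m₁·m₂ = 84
Let M₁ = M/m₁ = 7, M₂ = M/m₂ = 12
Find y₁ ≡ M₁⁻¹ (mod m₁): 7⁻¹ ≡ 7 (mod 12)
Find y₂ ≡ M₂⁻¹ (mod m₂): 12⁻¹ ≡ 3 (mod 7)
x = a₁·M₁·y₁ + a₂·M₂·y₂ = 11·7·7 + 0·12·3 = 539
Reduce mod 84: x ≡ 35
Check: 35 mod 12 = 11 ✓, 35 mod 7 = 0 ✓

x ≡ 35 (mod 84)


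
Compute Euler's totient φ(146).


Factor n: 146 = 2 × 73
φ(n) = n · ∏(1 - 1/p) over distinct primes p | n
φ(146) = 146 · (1 - 1/2) · (1 - 1/73) = 72

φ(146) = 72


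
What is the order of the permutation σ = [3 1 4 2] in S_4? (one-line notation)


Cycle decomposition: (1 3 4 2)
Cycle lengths: 4
Order = lcm(4) = 4

ord(σ) = 4


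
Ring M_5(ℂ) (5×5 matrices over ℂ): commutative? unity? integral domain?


Matrix multiplication is non-commutative for n ≥ 2; the identity matrix I is the unity; singular matrices give zero divisors, so not an integral domain
Commutative: No
Integral domain: No
Has unity: Yes

M_5(ℂ) (5×5 matrices over ℂ): Commutative=No, Unity=Yes


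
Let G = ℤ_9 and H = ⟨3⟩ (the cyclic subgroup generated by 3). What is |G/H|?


|⟨3⟩| = n / gcd(3, 9) = 9 / 3 = 3
H is normal (ℤ_9 is abelian).
|G/H| = |G| / |H| = 9 / 3 = 3

|G/H| = 3


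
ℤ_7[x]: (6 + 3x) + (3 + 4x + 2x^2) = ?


Add coefficients mod 7:
x^0: 6 + 3 = 2 (mod 7)
x^1: 3 + 4 = 0 (mod 7)
x^2: 0 + 2 = 2 (mod 7)
Result: 2 + 2x^2

f + g = 2 + 2x^2


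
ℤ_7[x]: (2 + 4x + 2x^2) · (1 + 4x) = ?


Expand and collect like terms; reduce coefficients mod 7:
x^0: 2·1 = 2 ≡ 2 (mod 7)
x^1: 2·4 + 4·1 = 12 ≡ 5 (mod 7)
x^2: 4·4 + 2·1 = 18 ≡ 4 (mod 7)
x^3: 2·4 = 8 ≡ 1 (mod 7)
Result: 2 + 5x + 4x^2 + x^3

f · g = 2 + 5x + 4x^2 + x^3


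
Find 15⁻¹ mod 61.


Use the extended Euclidean algorithm to write 1 = 15·s + 61·t; then s mod 61 is the inverse.
Euclidean algorithm:
  15 = 0·61 + 15
  61 = 4·15 + 1
  15 = 15·1 + 0
gcd(15,61) = 1
Back-substitution gives: 15·(-4) + 61·(1) = 1
So 15⁻¹ ≡ -4 ≡ 57 (mod 61)
Check: 15 × 57 = 855 ≡ 1 (mod 61) ✓

15⁻¹ ≡ 57 (mod 61)


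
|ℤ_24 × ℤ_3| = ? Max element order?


|ℤ_24 × ℤ_3| = 24 × 3 = 72
Max element order = lcm(24,3) = 24
Cyclic? No (gcd=3)

|ℤ_24×ℤ_3| = 72, max element order = 24


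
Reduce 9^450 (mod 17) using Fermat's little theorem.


Fermat's little theorem: if p is prime and gcd(a,p)=1, then a^(p-1) ≡ 1 (mod p)
p = 17 is prime, gcd(9,17) = 1
Reduce exponent: 450 mod 16 = 2
So 9^450 ≡ 9^2 (mod 17)
9^2 mod 17 = 13

9^450 ≡ 13 (mod 17)


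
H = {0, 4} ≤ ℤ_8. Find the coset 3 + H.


3 + H = {3 + h (mod 8) : h ∈ H}
3+0=3, 3+4=7

3 + H = {3, 7}


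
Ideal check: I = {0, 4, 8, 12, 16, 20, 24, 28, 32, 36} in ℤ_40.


Check ideal conditions for I = {0, 4, 8, 12, 16, 20, 24, 28, 32, 36} in ℤ_40:
(1) I is an additive subgroup? Yes
(2) For r ∈ ℤ_40 and a ∈ I: r·a ∈ I? Yes

Yes, I is an ideal of ℤ_40


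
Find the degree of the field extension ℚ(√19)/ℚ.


√19 has minimal polynomial x² - 19 (irreducible over ℚ since 19 is squarefree)

[ℚ(√19)/ℚ] = 2


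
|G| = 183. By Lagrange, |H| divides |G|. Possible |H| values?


Lagrange's theorem: |H| divides |G|
|G| = 183
Divisors of 183: 1, 3, 61, 183

Possible subgroup orders: {1, 3, 61, 183}


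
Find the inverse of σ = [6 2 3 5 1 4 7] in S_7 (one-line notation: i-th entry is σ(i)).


To find σ⁻¹, swap domain and range:
σ(1) = 6 → σ⁻¹(6) = 1
σ(2) = 2 → σ⁻¹(2) = 2
σ(3) = 3 → σ⁻¹(3) = 3
σ(4) = 5 → σ⁻¹(5) = 4
σ(5) = 1 → σ⁻¹(1) = 5
σ(6) = 4 → σ⁻¹(4) = 6
σ(7) = 7 → σ⁻¹(7) = 7

σ⁻¹ = [5 2 3 6 4 1 7]


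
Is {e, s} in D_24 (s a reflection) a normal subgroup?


H = {e, s} in D_24 (s a reflection)
r·s·r⁻¹ = sr⁻² ≠ s for n ≥ 3, so {e, s} is not closed under conjugation

No, not a normal subgroup


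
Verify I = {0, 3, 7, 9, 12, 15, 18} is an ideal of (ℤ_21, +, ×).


Check ideal conditions for I = {0, 3, 7, 9, 12, 15, 18} in ℤ_21:
(1) I is an additive subgroup? No
(2) For r ∈ ℤ_21 and a ∈ I: r·a ∈ I? No  [counterexample: r=2, a=3, r·a mod 21 = 6 ∉ I]

No, I is not an ideal of ℤ_21


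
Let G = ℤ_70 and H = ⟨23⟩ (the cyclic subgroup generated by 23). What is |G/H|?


|⟨23⟩| = n / gcd(23, 70) = 70 / 1 = 70
H is normal (ℤ_70 is abelian).
|G/H| = |G| / |H| = 70 / 70 = 1

|G/H| = 1


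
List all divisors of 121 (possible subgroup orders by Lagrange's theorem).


Lagrange's theorem: |H| divides |G|
|G| = 121
Divisors of 121: 1, 11, 121

Possible subgroup orders: {1, 11, 121}


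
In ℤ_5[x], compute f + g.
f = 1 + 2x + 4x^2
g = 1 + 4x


Add coefficients mod 5:
x^0: 1 + 1 = 2 (mod 5)
x^1: 2 + 4 = 1 (mod 5)
x^2: 4 + 0 = 4 (mod 5)
Result: 2 + x + 4x^2

f + g = 2 + x + 4x^2


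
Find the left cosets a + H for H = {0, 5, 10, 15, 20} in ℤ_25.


H = {0, 5, 10, 15, 20}, |H| = 5
Number of cosets = |G|/|H| = 25/5 = 5
0 + H = {0, 5, 10, 15, 20}
1 + H = {1, 6, 11, 16, 21}
2 + H = {2, 7, 12, 17, 22}
3 + H = {3, 8, 13, 18, 23}
4 + H = {4, 9, 14, 19, 24}

Cosets: 0+H={0,5,10,15,20}; 1+H={1,6,11,16,21}; 2+H={2,7,12,17,22}; 3+H={3,8,13,18,23}; 4+H={4,9,14,19,24}


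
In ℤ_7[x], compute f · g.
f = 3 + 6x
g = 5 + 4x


Expand and collect like terms; reduce coefficients mod 7:
x^0: 3·5 = 15 ≡ 1 (mod 7)
x^1: 3·4 + 6·5 = 42 ≡ 0 (mod 7)
x^2: 6·4 = 24 ≡ 3 (mod 7)
Result: 1 + 3x^2

f · g = 1 + 3x^2


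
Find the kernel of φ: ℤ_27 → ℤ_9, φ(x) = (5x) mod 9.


Kernel = preimage of identity
ker(φ) = {x ∈ ℤ_27 : 5x ≡ 0 (mod 9)}. Since 9 | 27, φ is well-defined. The kernel is the cyclic subgroup ⟨9⟩ of ℤ_27 (order 3), i.e. {0, 9, 18}

ker(φ) = {0, 9, 18}


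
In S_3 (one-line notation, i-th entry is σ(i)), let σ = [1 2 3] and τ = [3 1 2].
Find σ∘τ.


σ∘τ: apply τ first, then σ
1 →τ 3 →σ 3
2 →τ 1 →σ 1
3 →τ 2 →σ 2

σ∘τ = [3 1 2]


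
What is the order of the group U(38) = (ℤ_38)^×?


U(n) is the group of units mod n; |U(n)| = φ(n)
|U(38)| = φ(38) = 18

|U(38) = (ℤ_38)^×| = 18


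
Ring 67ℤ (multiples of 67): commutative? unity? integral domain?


67ℤ is a commutative ring under +,× but has no multiplicative identity (1 ∉ 67ℤ); it has no zero divisors, but without unity it is not an integral domain
Commutative: Yes
Integral domain: No
Has unity: No

67ℤ (multiples of 67): Commutative=Yes, Unity=No


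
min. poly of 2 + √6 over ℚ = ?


Let α = 2 + √6. Then α - 2 = √6, so (α - 2)² = 6, giving α² - 4α - 2 = 0. Degree 2 and α ∉ ℚ, so this is the minimal polynomial.

Minimal polynomial: x² - 4x - 2


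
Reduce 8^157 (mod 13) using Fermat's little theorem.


Fermat's little theorem: if p is prime and gcd(a,p)=1, then a^(p-1) ≡ 1 (mod p)
p = 13 is prime, gcd(8,13) = 1
Reduce exponent: 157 mod 12 = 1
So 8^157 ≡ 8^1 (mod 13)
8^1 mod 13 = 8

8^157 ≡ 8 (mod 13)


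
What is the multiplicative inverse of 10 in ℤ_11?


Use the extended Euclidean algorithm to write 1 = 10·s + 11·t; then s mod 11 is the inverse.
Euclidean algorithm:
  10 = 0·11 + 10
  11 = 1·10 + 1
  10 = 10·1 + 0
gcd(10,11) = 1
Back-substitution gives: 10·(-1) + 11·(1) = 1
So 10⁻¹ ≡ -1 ≡ 10 (mod 11)
Check: 10 × 10 = 100 ≡ 1 (mod 11) ✓

10⁻¹ ≡ 10 (mod 11)


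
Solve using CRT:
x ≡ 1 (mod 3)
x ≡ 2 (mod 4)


m₁ = 3, m₂ = 4, gcd = 1, so CRT applies. M = m₁·m₂ = 12
Let M₁ = M/m₁ = 4, M₂ = M/m₂ = 3
Find y₁ ≡ M₁⁻¹ (mod m₁): 4⁻¹ ≡ 1 (mod 3)
Find y₂ ≡ M₂⁻¹ (mod m₂): 3⁻¹ ≡ 3 (mod 4)
x = a₁·M₁·y₁ + a₂·M₂·y₂ = 1·4·1 + 2·3·3 = 22
Reduce mod 12: x ≡ 10
Check: 10 mod 3 = 1 ✓, 10 mod 4 = 2 ✓

x ≡ 10 (mod 12)


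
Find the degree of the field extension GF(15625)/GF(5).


GF(15625) = GF(5^6), so the extension degree is 6

[GF(15625)/GF(5)] = 6


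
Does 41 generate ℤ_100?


g generates ℤ_n iff gcd(g, n) = 1
gcd(41, 100) = 1
Since gcd = 1, 41 is a generator.

Yes, 41 generates ℤ_100


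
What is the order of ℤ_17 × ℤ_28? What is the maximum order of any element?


|ℤ_17 × ℤ_28| = 17 × 28 = 476
Max element order = lcm(17,28) = 476
Cyclic? Yes (gcd=1)

|ℤ_17×ℤ_28| = 476, max element order = 476


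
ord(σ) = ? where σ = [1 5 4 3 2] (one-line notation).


Cycle decomposition: (2 5) (3 4)
Cycle lengths: 2, 2
Order = lcm(2, 2) = 2

ord(σ) = 2


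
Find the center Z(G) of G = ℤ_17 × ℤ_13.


Z(G) = {g ∈ G | gx = xg for all x ∈ G}
Direct product of abelian groups is abelian, so Z(G) = G

Z(ℤ_17 × ℤ_13) = ℤ_17 × ℤ_13


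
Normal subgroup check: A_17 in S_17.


H = A_17 in S_17
A_17 has index 2 in S_17, and every subgroup of index 2 is normal

Yes, normal subgroup


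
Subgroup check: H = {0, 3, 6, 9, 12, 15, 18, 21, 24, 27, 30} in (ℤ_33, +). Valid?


Subgroup test for H = {0, 3, 6, 9, 12, 15, 18, 21, 24, 27, 30} in (ℤ_33, +):
(1) 0 ∈ H? Yes
(2) Closure: for all a,b ∈ H, (a+b) mod 33 ∈ H? Yes
(3) Inverses: for all a ∈ H, -a mod 33 ∈ H? Yes

Yes, H is a subgroup of ℤ_33


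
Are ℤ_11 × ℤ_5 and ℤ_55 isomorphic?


Comparing ℤ_11 × ℤ_5 and ℤ_55:
gcd(11,5) = 1, so ℤ_11 × ℤ_5 ≅ ℤ_55 (CRT)

Yes, ℤ_11 × ℤ_5 ≅ ℤ_55


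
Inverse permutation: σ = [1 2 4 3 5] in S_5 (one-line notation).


To find σ⁻¹, swap domain and range:
σ(1) = 1 → σ⁻¹(1) = 1
σ(2) = 2 → σ⁻¹(2) = 2
σ(3) = 4 → σ⁻¹(4) = 3
σ(4) = 3 → σ⁻¹(3) = 4
σ(5) = 5 → σ⁻¹(5) = 5

σ⁻¹ = [1 2 4 3 5]


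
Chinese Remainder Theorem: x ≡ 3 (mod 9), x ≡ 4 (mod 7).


m₁ = 9, m₂ = 7, gcd = 1, so CRT applies. M = m₁·m₂ = 63
Let M₁ = M/m₁ = 7, M₂ = M/m₂ = 9
Find y₁ ≡ M₁⁻¹ (mod m₁): 7⁻¹ ≡ 4 (mod 9)
Find y₂ ≡ M₂⁻¹ (mod m₂): 9⁻¹ ≡ 4 (mod 7)
x = a₁·M₁·y₁ + a₂·M₂·y₂ = 3·7·4 + 4·9·4 = 228
Reduce mod 63: x ≡ 39
Check: 39 mod 9 = 3 ✓, 39 mod 7 = 4 ✓

x ≡ 39 (mod 63)


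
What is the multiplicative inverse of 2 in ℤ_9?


Use the extended Euclidean algorithm to write 1 = 2·s + 9·t; then s mod 9 is the inverse.
Euclidean algorithm:
  2 = 0·9 + 2
  9 = 4·2 + 1
  2 = 2·1 + 0
gcd(2,9) = 1
Back-substitution gives: 2·(-4) + 9·(1) = 1
So 2⁻¹ ≡ -4 ≡ 5 (mod 9)
Check: 2 × 5 = 10 ≡ 1 (mod 9) ✓

2⁻¹ ≡ 5 (mod 9)


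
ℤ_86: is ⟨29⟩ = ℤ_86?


g generates ℤ_n iff gcd(g, n) = 1
gcd(29, 86) = 1
Since gcd = 1, 29 is a generator.

Yes, 29 generates ℤ_86


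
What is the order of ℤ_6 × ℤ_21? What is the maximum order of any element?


|ℤ_6 × ℤ_21| = 6 × 21 = 126
Max element order = lcm(6,21) = 42
Cyclic? No (gcd=3)

|ℤ_6×ℤ_21| = 126, max element order = 42


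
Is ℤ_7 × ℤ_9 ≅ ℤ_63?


Comparing ℤ_7 × ℤ_9 and ℤ_63:
gcd(7,9) = 1, so ℤ_7 × ℤ_9 ≅ ℤ_63 (CRT)

Yes, ℤ_7 × ℤ_9 ≅ ℤ_63


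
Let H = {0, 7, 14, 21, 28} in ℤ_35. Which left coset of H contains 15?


15 + H = {15 + h (mod 35) : h ∈ H}
15+0=15, 15+7=22, 15+14=29, 15+21=1, 15+28=8
15 + H = {1, 8, 15, 22, 29} = 1 + H

15 + H = {1, 8, 15, 22, 29}


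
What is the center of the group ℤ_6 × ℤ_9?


Z(G) = {g ∈ G | gx = xg for all x ∈ G}
Direct product of abelian groups is abelian, so Z(G) = G

Z(ℤ_6 × ℤ_9) = ℤ_6 × ℤ_9


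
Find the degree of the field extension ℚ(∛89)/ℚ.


∛89 has minimal polynomial x³ - 89 (irreducible over ℚ since 89 is not a perfect cube)

[ℚ(∛89)/ℚ] = 3


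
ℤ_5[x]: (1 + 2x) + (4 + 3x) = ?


Add coefficients mod 5:
x^0: 1 + 4 = 0 (mod 5)
x^1: 2 + 3 = 0 (mod 5)
Result: 0

f + g = 0


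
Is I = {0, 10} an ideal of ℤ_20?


Check ideal conditions for I = {0, 10} in ℤ_20:
(1) I is an additive subgroup? Yes
(2) For r ∈ ℤ_20 and a ∈ I: r·a ∈ I? Yes

Yes, I is an ideal of ℤ_20


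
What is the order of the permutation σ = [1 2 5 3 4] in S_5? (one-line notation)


Cycle decomposition: (3 5 4)
Cycle lengths: 3
Order = lcm(3) = 3

ord(σ) = 3


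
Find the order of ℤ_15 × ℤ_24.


|A × B| = |A| · |B|
|ℤ_15 × ℤ_24| = 15 × 24 = 360

|ℤ_15 × ℤ_24| = 360


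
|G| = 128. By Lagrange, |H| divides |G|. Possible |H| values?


Lagrange's theorem: |H| divides |G|
|G| = 128
Divisors of 128: 1, 2, 4, 8, 16, 32, 64, 128

Possible subgroup orders: {1, 2, 4, 8, 16, 32, 64, 128}


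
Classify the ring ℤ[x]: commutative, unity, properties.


Polynomial ring over ℤ (an integral domain) is a commutative integral domain with unity 1
Commutative: Yes
Integral domain: Yes
Has unity: Yes

ℤ[x]: Commutative=Yes, Unity=Yes


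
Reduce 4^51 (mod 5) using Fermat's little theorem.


Fermat's little theorem: if p is prime and gcd(a,p)=1, then a^(p-1) ≡ 1 (mod p)
p = 5 is prime, gcd(4,5) = 1
Reduce exponent: 51 mod 4 = 3
So 4^51 ≡ 4^3 (mod 5)
4^3 mod 5 = 4

4^51 ≡ 4 (mod 5)


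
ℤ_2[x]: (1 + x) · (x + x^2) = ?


Expand and collect like terms; reduce coefficients mod 2:
x^0: 1·0 = 0 ≡ 0 (mod 2)
x^1: 1·1 + 1·0 = 1 ≡ 1 (mod 2)
x^2: 1·1 + 1·1 = 2 ≡ 0 (mod 2)
x^3: 1·1 = 1 ≡ 1 (mod 2)
Result: x + x^3

f · g = x + x^3


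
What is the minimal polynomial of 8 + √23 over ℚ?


Let α = 8 + √23. Then α - 8 = √23, so (α - 8)² = 23, giving α² - 16α + 41 = 0. Degree 2 and α ∉ ℚ, so this is the minimal polynomial.

Minimal polynomial: x² - 16x + 41


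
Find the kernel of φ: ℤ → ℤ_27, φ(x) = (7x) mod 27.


Kernel = preimage of identity
ker(φ) = {x ∈ ℤ : 7x ≡ 0 (mod 27)}. gcd(7,27) = 1, so 7x ≡ 0 (mod 27) ⟺ x ≡ 0 (mod 27/1 = 27). Hence ker(φ) = 27ℤ

ker(φ) = 27ℤ


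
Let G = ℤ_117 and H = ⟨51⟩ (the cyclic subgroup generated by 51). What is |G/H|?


|⟨51⟩| = n / gcd(51, 117) = 117 / 3 = 39
H is normal (ℤ_117 is abelian).
|G/H| = |G| / |H| = 117 / 39 = 3

|G/H| = 3


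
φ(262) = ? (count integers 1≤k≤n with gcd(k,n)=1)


Factor n: 262 = 2 × 131
φ(n) = n · ∏(1 - 1/p) over distinct primes p | n
φ(262) = 262 · (1 - 1/2) · (1 - 1/131) = 130

φ(262) = 130


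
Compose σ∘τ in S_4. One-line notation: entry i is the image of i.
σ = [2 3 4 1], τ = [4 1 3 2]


σ∘τ: apply τ first, then σ
1 →τ 4 →σ 1
2 →τ 1 →σ 2
3 →τ 3 →σ 4
4 →τ 2 →σ 3

σ∘τ = [1 2 4 3]


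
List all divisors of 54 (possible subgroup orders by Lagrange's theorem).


Lagrange's theorem: |H| divides |G|
|G| = 54
Divisors of 54: 1, 2, 3, 6, 9, 18, 27, 54

Possible subgroup orders: {1, 2, 3, 6, 9, 18, 27, 54}


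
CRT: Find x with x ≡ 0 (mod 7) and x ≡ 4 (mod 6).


m₁ = 7, m₂ = 6, gcd = 1, so CRT applies. M = m₁·m₂ = 42
Let M₁ = M/m₁ = 6, M₂ = M/m₂ = 7
Find y₁ ≡ M₁⁻¹ (mod m₁): 6⁻¹ ≡ 6 (mod 7)
Find y₂ ≡ M₂⁻¹ (mod m₂): 7⁻¹ ≡ 1 (mod 6)
x = a₁·M₁·y₁ + a₂·M₂·y₂ = 0·6·6 + 4·7·1 = 28
Reduce mod 42: x ≡ 28
Check: 28 mod 7 = 0 ✓, 28 mod 6 = 4 ✓

x ≡ 28 (mod 42)


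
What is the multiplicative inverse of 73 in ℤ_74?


Use the extended Euclidean algorithm to write 1 = 73·s + 74·t; then s mod 74 is the inverse.
Euclidean algorithm:
  73 = 0·74 + 73
  74 = 1·73 + 1
  73 = 73·1 + 0
gcd(73,74) = 1
Back-substitution gives: 73·(-1) + 74·(1) = 1
So 73⁻¹ ≡ -1 ≡ 73 (mod 74)
Check: 73 × 73 = 5329 ≡ 1 (mod 74) ✓

73⁻¹ ≡ 73 (mod 74)


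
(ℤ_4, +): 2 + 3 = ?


Operation: addition mod 4
2 + 3 = (a + b) mod 4 with a = 2, b = 3

2 + 3 = 1


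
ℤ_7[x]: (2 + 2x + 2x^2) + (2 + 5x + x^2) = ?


Add coefficients mod 7:
x^0: 2 + 2 = 4 (mod 7)
x^1: 2 + 5 = 0 (mod 7)
x^2: 2 + 1 = 3 (mod 7)
Result: 4 + 3x^2

f + g = 4 + 3x^2


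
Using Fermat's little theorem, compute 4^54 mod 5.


Fermat's little theorem: if p is prime and gcd(a,p)=1, then a^(p-1) ≡ 1 (mod p)
p = 5 is prime, gcd(4,5) = 1
Reduce exponent: 54 mod 4 = 2
So 4^54 ≡ 4^2 (mod 5)
4^2 mod 5 = 1

4^54 ≡ 1 (mod 5)


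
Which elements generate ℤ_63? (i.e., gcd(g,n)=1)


g generates ℤ_n iff gcd(g,n) = 1
Prime factors of 63: 3, 7
Generators are g ∈ {1,...,62} not divisible by any of these primes.
Generators: {1, 2, 4, 5, 8, 10, 11, 13, 16, 17, 19, 20, 22, 23, 25, 26, 29, 31, 32, 34, 37, 38, 40, 41, 43, 44, 46, 47, 50, 52, 53, 55, 58, 59, 61, 62}
Number of generators = φ(63) = 36

Generators of ℤ_63 = {1, 2, 4, 5, 8, 10, 11, 13, 16, 17, 19, 20, 22, 23, 25, 26, 29, 31, 32, 34, 37, 38, 40, 41, 43, 44, 46, 47, 50, 52, 53, 55, 58, 59, 61, 62}


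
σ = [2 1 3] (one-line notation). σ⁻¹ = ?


To find σ⁻¹, swap domain and range:
σ(1) = 2 → σ⁻¹(2) = 1
σ(2) = 1 → σ⁻¹(1) = 2
σ(3) = 3 → σ⁻¹(3) = 3

σ⁻¹ = [2 1 3]


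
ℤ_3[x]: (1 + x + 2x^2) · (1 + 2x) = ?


Expand and collect like terms; reduce coefficients mod 3:
x^0: 1·1 = 1 ≡ 1 (mod 3)
x^1: 1·2 + 1·1 = 3 ≡ 0 (mod 3)
x^2: 1·2 + 2·1 = 4 ≡ 1 (mod 3)
x^3: 2·2 = 4 ≡ 1 (mod 3)
Result: 1 + x^2 + x^3

f · g = 1 + x^2 + x^3


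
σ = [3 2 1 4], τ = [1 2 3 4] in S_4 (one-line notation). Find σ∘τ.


σ∘τ: apply τ first, then σ
1 →τ 1 →σ 3
2 →τ 2 →σ 2
3 →τ 3 →σ 1
4 →τ 4 →σ 4

σ∘τ = [3 2 1 4]


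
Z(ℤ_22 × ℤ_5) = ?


Z(G) = {g ∈ G | gx = xg for all x ∈ G}
Direct product of abelian groups is abelian, so Z(G) = G

Z(ℤ_22 × ℤ_5) = ℤ_22 × ℤ_5


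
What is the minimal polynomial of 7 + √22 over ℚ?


Let α = 7 + √22. Then α - 7 = √22, so (α - 7)² = 22, giving α² - 14α + 27 = 0. Degree 2 and α ∉ ℚ, so this is the minimal polynomial.

Minimal polynomial: x² - 14x + 27


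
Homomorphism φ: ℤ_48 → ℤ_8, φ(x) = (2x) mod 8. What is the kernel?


Kernel = preimage of identity
ker(φ) = {x ∈ ℤ_48 : 2x ≡ 0 (mod 8)}. Since 8 | 48, φ is well-defined. The kernel is the cyclic subgroup ⟨4⟩ of ℤ_48 (order 12), i.e. {0, 4, 8, 12, 16, 20, 24, 28, 32, 36, 40, 44}

ker(φ) = {0, 4, 8, 12, 16, 20, 24, 28, 32, 36, 40, 44}


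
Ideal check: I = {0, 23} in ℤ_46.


Check ideal conditions for I = {0, 23} in ℤ_46:
(1) I is an additive subgroup? Yes
(2) For r ∈ ℤ_46 and a ∈ I: r·a ∈ I? Yes

Yes, I is an ideal of ℤ_46


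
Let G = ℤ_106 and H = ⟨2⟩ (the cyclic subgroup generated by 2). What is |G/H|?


|⟨2⟩| = n / gcd(2, 106) = 106 / 2 = 53
H is normal (ℤ_106 is abelian).
|G/H| = |G| / |H| = 106 / 53 = 2

|G/H| = 2


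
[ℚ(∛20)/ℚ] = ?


∛20 has minimal polynomial x³ - 20 (irreducible over ℚ since 20 is not a perfect cube)

[ℚ(∛20)/ℚ] = 3


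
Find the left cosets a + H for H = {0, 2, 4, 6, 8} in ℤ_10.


H = {0, 2, 4, 6, 8}, |H| = 5
Number of cosets = |G|/|H| = 10/5 = 2
0 + H = {0, 2, 4, 6, 8}
1 + H = {1, 3, 5, 7, 9}

Cosets: 0+H={0,2,4,6,8}; 1+H={1,3,5,7,9}


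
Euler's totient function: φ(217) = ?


Factor n: 217 = 7 × 31
φ(n) = n · ∏(1 - 1/p) over distinct primes p | n
φ(217) = 217 · (1 - 1/7) · (1 - 1/31) = 180

φ(217) = 180


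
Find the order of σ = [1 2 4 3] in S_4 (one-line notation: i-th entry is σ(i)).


Cycle decomposition: (3 4)
Cycle lengths: 2
Order = lcm(2) = 2

ord(σ) = 2


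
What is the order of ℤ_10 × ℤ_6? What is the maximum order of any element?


|ℤ_10 × ℤ_6| = 10 × 6 = 60
Max element order = lcm(10,6) = 30
Cyclic? No (gcd=2)

|ℤ_10×ℤ_6| = 60, max element order = 30


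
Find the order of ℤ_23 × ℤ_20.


|A × B| = |A| · |B|
|ℤ_23 × ℤ_20| = 23 × 20 = 460

|ℤ_23 × ℤ_20| = 460


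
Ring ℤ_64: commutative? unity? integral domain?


ℤ_64 is a commutative ring with unity 1; 64 = 2×32 is composite, so 2·32 ≡ 0 gives zero divisors (not an integral domain)
Commutative: Yes
Integral domain: No
Has unity: Yes

ℤ_64: Commutative=Yes, Unity=Yes


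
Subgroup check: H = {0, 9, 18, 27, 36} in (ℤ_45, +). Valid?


Subgroup test for H = {0, 9, 18, 27, 36} in (ℤ_45, +):
(1) 0 ∈ H? Yes
(2) Closure: for all a,b ∈ H, (a+b) mod 45 ∈ H? Yes
(3) Inverses: for all a ∈ H, -a mod 45 ∈ H? Yes

Yes, H is a subgroup of ℤ_45


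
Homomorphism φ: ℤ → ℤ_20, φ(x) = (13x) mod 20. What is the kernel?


Kernel = preimage of identity
ker(φ) = {x ∈ ℤ : 13x ≡ 0 (mod 20)}. gcd(13,20) = 1, so 13x ≡ 0 (mod 20) ⟺ x ≡ 0 (mod 20/1 = 20). Hence ker(φ) = 20ℤ

ker(φ) = 20ℤ


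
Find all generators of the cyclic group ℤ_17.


g generates ℤ_n iff gcd(g,n) = 1
Prime factors of 17: 17
Generators are g ∈ {1,...,16} not divisible by any of these primes.
Generators: {1, 2, 3, 4, 5, 6, 7, 8, 9, 10, 11, 12, 13, 14, 15, 16}
Number of generators = φ(17) = 16

Generators of ℤ_17 = {1, 2, 3, 4, 5, 6, 7, 8, 9, 10, 11, 12, 13, 14, 15, 16}


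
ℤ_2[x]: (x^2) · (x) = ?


Expand and collect like terms; reduce coefficients mod 2:
x^0: 0·0 = 0 ≡ 0 (mod 2)
x^1: 0·1 + 0·0 = 0 ≡ 0 (mod 2)
x^2: 0·1 + 1·0 = 0 ≡ 0 (mod 2)
x^3: 1·1 = 1 ≡ 1 (mod 2)
Result: x^3

f · g = x^3


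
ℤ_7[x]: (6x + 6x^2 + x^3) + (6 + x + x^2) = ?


Add coefficients mod 7:
x^0: 0 + 6 = 6 (mod 7)
x^1: 6 + 1 = 0 (mod 7)
x^2: 6 + 1 = 0 (mod 7)
x^3: 1 + 0 = 1 (mod 7)
Result: 6 + x^3

f + g = 6 + x^3


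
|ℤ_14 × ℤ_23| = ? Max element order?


|ℤ_14 × ℤ_23| = 14 × 23 = 322
Max element order = lcm(14,23) = 322
Cyclic? Yes (gcd=1)

|ℤ_14×ℤ_23| = 322, max element order = 322
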